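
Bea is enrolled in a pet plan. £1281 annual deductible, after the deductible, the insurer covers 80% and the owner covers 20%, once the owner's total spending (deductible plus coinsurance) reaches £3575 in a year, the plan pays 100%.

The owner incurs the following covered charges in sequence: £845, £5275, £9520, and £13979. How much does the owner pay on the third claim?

£1326.20

Bill 1, £845: all of it applies to the deductible. Owner owes £845 (running OOP £845).
Bill 2, £5275: deductible takes £436, £4839 remains; coinsurance £4839 × 20% = £967.80. Owner owes £1403.80 (running OOP £2248.80).
Bill 3, £9520: 20% coinsurance on £9520 = £1904. Adding that to £2248.80 gives £4152.80, past the £3575 cap; owner pays only £3575 − £2248.80 = £1326.20.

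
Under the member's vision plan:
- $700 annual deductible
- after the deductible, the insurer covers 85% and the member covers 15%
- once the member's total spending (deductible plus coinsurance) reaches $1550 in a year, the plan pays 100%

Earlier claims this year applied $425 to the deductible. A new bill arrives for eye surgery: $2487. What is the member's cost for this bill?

$606.80

$425 of the $700 deductible is already met, leaving $275.
After the $275 deductible portion, $2487 − $275 = $2212 is subject to coinsurance.
Coinsurance: $2212 × 15% = $331.80.
That puts the member's cost at $275 + $331.80 = $606.80 before any cap.
Total out-of-pocket so far would be $425 + $606.80 = $1031.80, below the $1550 cap — no reduction.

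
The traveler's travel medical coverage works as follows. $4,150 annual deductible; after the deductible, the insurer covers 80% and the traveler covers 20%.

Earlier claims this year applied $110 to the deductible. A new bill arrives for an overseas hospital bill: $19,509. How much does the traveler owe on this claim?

$7,133.80

Deductible still to meet: $4,150 − $110 = $4,040.
After the $4,040 deductible portion, $19,509 − $4,040 = $15,469 is subject to coinsurance.
Traveler's 20% share of $15,469 is $3,093.80.
So the traveler owes $4,040 + $3,093.80 = $7,133.80.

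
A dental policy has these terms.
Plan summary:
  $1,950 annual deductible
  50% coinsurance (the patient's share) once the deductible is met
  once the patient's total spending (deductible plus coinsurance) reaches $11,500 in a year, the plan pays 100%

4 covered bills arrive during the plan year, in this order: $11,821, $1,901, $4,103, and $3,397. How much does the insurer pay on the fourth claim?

#1 ($11,821): deductible takes $1,950, $9,871 remains; coinsurance $9,871 × 50% = $4,935.50. Cost to patient: $6,885.50. OOP to date $6,885.50. Insurer: $11,821 − $6,885.50 = $4,935.50.
#2 ($1,901): deductible already satisfied, so patient's share is 50% × $1,901 = $950.50. Cost to patient: $950.50. OOP to date $7,836. Plan pays $1,901 − $950.50 = $950.50.
#3 ($4,103): deductible met; 50% of $4,103 = $2,051.50. Patient pays $2,051.50; OOP now $9,887.50. Plan pays $4,103 − $2,051.50 = $2,051.50.
#4 ($3,397): 50% coinsurance on $3,397 = $1,698.50. Adding that to $9,887.50 gives $11,586, past the $11,500 cap; patient pays only $11,500 − $9,887.50 = $1,612.50. Plan pays $3,397 − $1,612.50 = $1,784.50.

$1,784.50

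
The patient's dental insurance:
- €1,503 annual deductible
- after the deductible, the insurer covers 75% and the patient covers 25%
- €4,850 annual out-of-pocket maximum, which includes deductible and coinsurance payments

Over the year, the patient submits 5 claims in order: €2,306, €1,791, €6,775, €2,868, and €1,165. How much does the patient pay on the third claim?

Claim 1 — €2,306: €1,503 to deductible, leaving €803; patient's 25% is €200.75. Cost to patient: €1,703.75. OOP to date €1,703.75.
Claim 2 — €1,791: deductible met; 25% of €1,791 = €447.75. Patient owes €447.75 (running OOP €2,151.50).
Claim 3 — €6,775: deductible met; 25% of €6,775 = €1,693.75. Cost to patient: €1,693.75. OOP to date €3,845.25.

€1,693.75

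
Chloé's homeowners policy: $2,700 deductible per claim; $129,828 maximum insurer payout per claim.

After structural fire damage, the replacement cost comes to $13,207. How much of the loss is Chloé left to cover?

After the deductible, $13,207 − $2,700 = $10,507 remains.
$10,507 is within the $129,828 limit, so the insurer pays $10,507.
Out of pocket: $13,207 − $10,507 = $2,700.

$2,700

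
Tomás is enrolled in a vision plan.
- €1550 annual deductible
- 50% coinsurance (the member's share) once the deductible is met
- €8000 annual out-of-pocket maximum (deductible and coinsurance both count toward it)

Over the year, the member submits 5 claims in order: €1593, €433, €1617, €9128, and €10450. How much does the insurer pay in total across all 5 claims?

Claim 1 — €1593: €1550 finishes the deductible; €43 goes to coinsurance; 50% of €43 = €21.50. Member owes €1571.50 (running OOP €1571.50). Insurer: €1593 − €1571.50 = €21.50.
Claim 2 — €433: deductible met; 50% of €433 = €216.50. Member pays €216.50; OOP now €1788. Plan pays €433 − €216.50 = €216.50.
Claim 3 — €1617: deductible already satisfied, so member's share is 50% × €1617 = €808.50. Member pays €808.50; OOP now €2596.50. Plan pays €1617 − €808.50 = €808.50.
Claim 4 — €9128: 50% coinsurance on €9128 = €4564. Cost to member: €4564. OOP to date €7160.50. Plan pays €9128 − €4564 = €4564.
Claim 5 — €10450: 50% coinsurance on €10450 = €5225. Adding that to €7160.50 gives €12385.50, past the €8000 cap; member pays only €8000 − €7160.50 = €839.50. Plan pays €10450 − €839.50 = €9610.50.
Insurer total = bills − member's total = €23221 − €8000 = €15221.

€15221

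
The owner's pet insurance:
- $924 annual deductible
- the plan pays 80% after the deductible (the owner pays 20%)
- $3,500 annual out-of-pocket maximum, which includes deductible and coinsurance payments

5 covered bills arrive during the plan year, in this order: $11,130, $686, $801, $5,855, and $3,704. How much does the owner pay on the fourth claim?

$237.40

Claim 1 ($11,130): $924 to deductible, leaving $10,206; coinsurance $10,206 × 20% = $2,041.20. Owner pays $2,965.20; OOP now $2,965.20.
Claim 2 ($686): 20% coinsurance on $686 = $137.20. Cost to owner: $137.20. OOP to date $3,102.40.
Claim 3 ($801): deductible met; 20% of $801 = $160.20. Owner owes $160.20 (running OOP $3,262.60).
Claim 4 ($5,855): 20% coinsurance on $5,855 = $1,171. That would push OOP to $4,433.60, over the $3,500 cap, so owner pays $3,500 − $3,262.60 = $237.40.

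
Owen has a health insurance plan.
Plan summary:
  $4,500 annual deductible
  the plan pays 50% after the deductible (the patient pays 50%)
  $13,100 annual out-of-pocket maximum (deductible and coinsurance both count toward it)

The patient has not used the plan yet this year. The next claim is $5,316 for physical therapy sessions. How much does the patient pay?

The full $4,500 deductible is still open; $4,500 of this bill applies to it.
The remaining $816 (= $5,316 − $4,500) moves to coinsurance.
Patient's 50% share of $816 is $408.
That puts the patient's cost at $4,500 + $408 = $4,908 before any cap.
Total out-of-pocket so far would be $0 + $4,908 = $4,908, below the $13,100 cap — no reduction.

$4,908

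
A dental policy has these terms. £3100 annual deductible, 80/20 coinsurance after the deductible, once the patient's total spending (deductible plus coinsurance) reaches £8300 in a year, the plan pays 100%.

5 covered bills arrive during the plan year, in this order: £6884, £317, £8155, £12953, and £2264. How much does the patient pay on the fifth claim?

£158.20

#1 (£6884): deductible takes £3100, £3784 remains; patient's 20% is £756.80. Patient pays £3856.80; OOP now £3856.80.
#2 (£317): deductible already satisfied, so patient's share is 20% × £317 = £63.40. Patient owes £63.40 (running OOP £3920.20).
#3 (£8155): deductible met; 20% of £8155 = £1631. Patient pays £1631; OOP now £5551.20.
#4 (£12953): deductible met; 20% of £12953 = £2590.60. Patient pays £2590.60; OOP now £8141.80.
#5 (£2264): 20% coinsurance on £2264 = £452.80. OOP would hit £8594.60 > £8300, so the cap limits the patient to £8300 − £8141.80 = £158.20.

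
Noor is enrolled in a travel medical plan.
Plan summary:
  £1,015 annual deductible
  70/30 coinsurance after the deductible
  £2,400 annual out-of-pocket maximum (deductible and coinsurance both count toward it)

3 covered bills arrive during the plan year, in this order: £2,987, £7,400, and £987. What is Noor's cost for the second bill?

Bill 1, £2,987: £1,015 to deductible, leaving £1,972; coinsurance £1,972 × 30% = £591.60. Cost to traveler: £1,606.60. OOP to date £1,606.60.
Bill 2, £7,400: deductible already satisfied, so traveler's share is 30% × £7,400 = £2,220. OOP would hit £3,826.60 > £2,400, so the cap limits the traveler to £2,400 − £1,606.60 = £793.40.

£793.40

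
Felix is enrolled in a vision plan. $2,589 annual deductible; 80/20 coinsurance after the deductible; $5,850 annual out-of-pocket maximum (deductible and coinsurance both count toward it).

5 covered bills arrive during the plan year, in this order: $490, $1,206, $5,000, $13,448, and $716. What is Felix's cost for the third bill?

#1 ($490): fully absorbed by the deductible. Member owes $490 (running OOP $490).
#2 ($1,206): fully absorbed by the deductible. Member owes $1,206 (running OOP $1,696).
#3 ($5,000): deductible takes $893, $4,107 remains; 20% of $4,107 = $821.40. Cost to member: $1,714.40. OOP to date $3,410.40.

$1,714.40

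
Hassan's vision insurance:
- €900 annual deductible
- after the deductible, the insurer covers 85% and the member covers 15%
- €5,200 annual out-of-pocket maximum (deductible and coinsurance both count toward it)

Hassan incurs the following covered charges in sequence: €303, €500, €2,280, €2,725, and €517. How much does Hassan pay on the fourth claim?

Bill 1, €303: fully absorbed by the deductible. Member owes €303 (running OOP €303).
Bill 2, €500: entire amount goes to the deductible. Cost to member: €500. OOP to date €803.
Bill 3, €2,280: deductible takes €97, €2,183 remains; coinsurance €2,183 × 15% = €327.45. Cost to member: €424.45. OOP to date €1,227.45.
Bill 4, €2,725: deductible already satisfied, so member's share is 15% × €2,725 = €408.75. Member owes €408.75 (running OOP €1,636.20).

€408.75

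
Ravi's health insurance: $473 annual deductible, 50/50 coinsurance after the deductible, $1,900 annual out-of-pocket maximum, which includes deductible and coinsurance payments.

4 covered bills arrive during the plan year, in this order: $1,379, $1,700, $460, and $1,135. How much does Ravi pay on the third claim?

Claim 1 — $1,379: deductible takes $473, $906 remains; patient's 50% is $453. Cost to patient: $926. OOP to date $926.
Claim 2 — $1,700: deductible already satisfied, so patient's share is 50% × $1,700 = $850. Cost to patient: $850. OOP to date $1,776.
Claim 3 — $460: deductible met; 50% of $460 = $230. That would push OOP to $2,006, over the $1,900 cap, so patient pays $1,900 − $1,776 = $124.

$124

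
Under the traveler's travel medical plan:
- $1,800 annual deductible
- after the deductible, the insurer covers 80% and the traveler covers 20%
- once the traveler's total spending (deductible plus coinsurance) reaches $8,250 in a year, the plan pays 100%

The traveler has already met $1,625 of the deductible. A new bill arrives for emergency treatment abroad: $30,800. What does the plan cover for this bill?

Remaining deductible: $1,800 − $1,625 = $175.
The remaining $30,625 (= $30,800 − $175) moves to coinsurance.
20% of $30,625 = $6,125 falls to the traveler.
That puts the traveler's cost at $175 + $6,125 = $6,300 before any cap.
Total out-of-pocket so far would be $1,625 + $6,300 = $7,925, below the $8,250 cap — no reduction.
The insurer covers the remainder: $30,800 − $6,300 = $24,500.

$24,500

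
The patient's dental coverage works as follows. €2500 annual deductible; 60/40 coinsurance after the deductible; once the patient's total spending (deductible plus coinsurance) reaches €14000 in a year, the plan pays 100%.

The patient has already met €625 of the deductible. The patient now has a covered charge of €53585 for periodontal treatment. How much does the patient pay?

Deductible still to meet: €2500 − €625 = €1875.
The remaining €51710 (= €53585 − €1875) moves to coinsurance.
40% of €51710 = €20684 falls to the patient.
So the patient owes €1875 + €20684 = €22559 before any cap.
Adding €22559 to the €625 already spent would give €23184, which exceeds the €14000 cap; the patient pays just €14000 − €625 = €13375.

€13375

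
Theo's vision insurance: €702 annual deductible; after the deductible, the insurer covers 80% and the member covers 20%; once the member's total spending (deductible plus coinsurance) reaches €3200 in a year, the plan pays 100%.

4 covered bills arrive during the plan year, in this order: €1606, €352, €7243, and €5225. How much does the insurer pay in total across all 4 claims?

Claim 1 (€1606): deductible takes €702, €904 remains; 20% of €904 = €180.80. Cost to member: €882.80. OOP to date €882.80. Plan pays €1606 − €882.80 = €723.20.
Claim 2 (€352): deductible met; 20% of €352 = €70.40. Member pays €70.40; OOP now €953.20. Insurer: €352 − €70.40 = €281.60.
Claim 3 (€7243): deductible met; 20% of €7243 = €1448.60. Member pays €1448.60; OOP now €2401.80. Plan pays €7243 − €1448.60 = €5794.40.
Claim 4 (€5225): 20% coinsurance on €5225 = €1045. Adding that to €2401.80 gives €3446.80, past the €3200 cap; member pays only €3200 − €2401.80 = €798.20. Plan pays €5225 − €798.20 = €4426.80.
Insurer total = bills − member's total = €14426 − €3200 = €11226.

€11226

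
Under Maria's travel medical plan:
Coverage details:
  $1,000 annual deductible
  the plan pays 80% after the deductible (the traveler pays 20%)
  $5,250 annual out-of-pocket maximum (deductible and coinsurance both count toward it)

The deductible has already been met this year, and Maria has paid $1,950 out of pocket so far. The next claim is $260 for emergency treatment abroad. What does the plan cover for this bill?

With the deductible met, the entire $260 is subject to coinsurance.
Traveler's 20% share of $260 is $52.
Year-to-date out-of-pocket becomes $1,950 + $52 = $2,002, still under the $5,250 maximum, so no cap applies.
The plan picks up $260 − $52 = $208.

$208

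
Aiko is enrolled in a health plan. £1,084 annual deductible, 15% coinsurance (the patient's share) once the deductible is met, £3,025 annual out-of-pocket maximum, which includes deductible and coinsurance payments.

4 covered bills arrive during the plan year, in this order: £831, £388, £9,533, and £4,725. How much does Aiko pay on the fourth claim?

Claim 1 (£831): entire amount goes to the deductible. Patient owes £831 (running OOP £831).
Claim 2 (£388): deductible takes £253, £135 remains; 15% of £135 = £20.25. Patient pays £273.25; OOP now £1,104.25.
Claim 3 (£9,533): deductible already satisfied, so patient's share is 15% × £9,533 = £1,429.95. Patient pays £1,429.95; OOP now £2,534.20.
Claim 4 (£4,725): deductible already satisfied, so patient's share is 15% × £4,725 = £708.75. Adding that to £2,534.20 gives £3,242.95, past the £3,025 cap; patient pays only £3,025 − £2,534.20 = £490.80.

£490.80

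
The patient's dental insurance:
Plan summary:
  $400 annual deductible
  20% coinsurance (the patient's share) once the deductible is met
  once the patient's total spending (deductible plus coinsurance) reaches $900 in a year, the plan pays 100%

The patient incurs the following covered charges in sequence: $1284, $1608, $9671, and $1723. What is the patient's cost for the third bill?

Claim 1 ($1284): deductible takes $400, $884 remains; coinsurance $884 × 20% = $176.80. Patient owes $576.80 (running OOP $576.80).
Claim 2 ($1608): deductible already satisfied, so patient's share is 20% × $1608 = $321.60. Cost to patient: $321.60. OOP to date $898.40.
Claim 3 ($9671): deductible already satisfied, so patient's share is 20% × $9671 = $1934.20. That would push OOP to $2832.60, over the $900 cap, so patient pays $900 − $898.40 = $1.60.

$1.60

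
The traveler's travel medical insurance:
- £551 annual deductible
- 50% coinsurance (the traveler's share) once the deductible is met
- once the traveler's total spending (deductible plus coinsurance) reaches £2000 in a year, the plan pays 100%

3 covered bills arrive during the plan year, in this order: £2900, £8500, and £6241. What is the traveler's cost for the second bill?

£274.50

#1 (£2900): £551 finishes the deductible; £2349 goes to coinsurance; coinsurance £2349 × 50% = £1174.50. Traveler owes £1725.50 (running OOP £1725.50).
#2 (£8500): 50% coinsurance on £8500 = £4250. Adding that to £1725.50 gives £5975.50, past the £2000 cap; traveler pays only £2000 − £1725.50 = £274.50.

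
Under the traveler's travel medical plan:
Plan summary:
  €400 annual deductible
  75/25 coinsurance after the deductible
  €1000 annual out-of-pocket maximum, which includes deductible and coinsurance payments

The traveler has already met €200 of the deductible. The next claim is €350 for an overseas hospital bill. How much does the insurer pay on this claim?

€200 of the €400 deductible is already met, leaving €200.
The remaining €150 (= €350 − €200) moves to coinsurance.
Coinsurance: €150 × 25% = €37.50.
That puts the traveler's cost at €200 + €37.50 = €237.50 before any cap.
Cumulative spending €200 + €237.50 = €437.50 stays under the €1000 maximum.
Insurer pays the balance: €350 − €237.50 = €112.50.

€112.50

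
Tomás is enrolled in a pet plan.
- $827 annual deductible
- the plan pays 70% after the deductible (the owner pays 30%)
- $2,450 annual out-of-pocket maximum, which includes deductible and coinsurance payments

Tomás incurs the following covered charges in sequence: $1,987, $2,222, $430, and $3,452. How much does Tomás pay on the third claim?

$129

Bill 1, $1,987: $827 finishes the deductible; $1,160 goes to coinsurance; owner's 30% is $348. Cost to owner: $1,175. OOP to date $1,175.
Bill 2, $2,222: deductible met; 30% of $2,222 = $666.60. Cost to owner: $666.60. OOP to date $1,841.60.
Bill 3, $430: deductible already satisfied, so owner's share is 30% × $430 = $129. Owner owes $129 (running OOP $1,970.60).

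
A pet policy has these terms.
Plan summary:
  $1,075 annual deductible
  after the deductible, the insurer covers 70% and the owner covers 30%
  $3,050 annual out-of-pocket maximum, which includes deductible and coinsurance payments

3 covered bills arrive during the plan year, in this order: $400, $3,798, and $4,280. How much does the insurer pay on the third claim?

#1 ($400): fully absorbed by the deductible. Owner pays $400; OOP now $400. Plan pays $400 − $400 = $0.
#2 ($3,798): deductible takes $675, $3,123 remains; owner's 30% is $936.90. Owner pays $1,611.90; OOP now $2,011.90. Plan pays $3,798 − $1,611.90 = $2,186.10.
#3 ($4,280): deductible met; 30% of $4,280 = $1,284. OOP would hit $3,295.90 > $3,050, so the cap limits the owner to $3,050 − $2,011.90 = $1,038.10. Insurer: $4,280 − $1,038.10 = $3,241.90.

$3,241.90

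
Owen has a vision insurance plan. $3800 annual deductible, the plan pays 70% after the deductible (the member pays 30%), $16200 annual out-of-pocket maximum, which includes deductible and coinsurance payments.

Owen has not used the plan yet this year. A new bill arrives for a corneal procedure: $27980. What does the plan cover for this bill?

Nothing has been paid toward the $3800 deductible, so the first $3800 of this charge is applied there.
After the $3800 deductible portion, $27980 − $3800 = $24180 is subject to coinsurance.
Coinsurance: $24180 × 30% = $7254.
That puts the member's cost at $3800 + $7254 = $11054 before any cap.
Cumulative spending $0 + $11054 = $11054 stays under the $16200 maximum.
The plan picks up $27980 − $11054 = $16926.

$16926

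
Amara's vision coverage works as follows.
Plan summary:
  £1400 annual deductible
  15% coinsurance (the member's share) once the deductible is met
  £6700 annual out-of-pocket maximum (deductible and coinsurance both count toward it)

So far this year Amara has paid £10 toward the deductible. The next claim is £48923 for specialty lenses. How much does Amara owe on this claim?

£6690

Remaining deductible: £1400 − £10 = £1390.
That leaves £48923 − £1390 = £47533 for coinsurance.
Member's 15% share of £47533 is £7129.95.
That puts the member's cost at £1390 + £7129.95 = £8519.95 before any cap.
Year-to-date out-of-pocket would reach £10 + £8519.95 = £8529.95, above the £6700 maximum, so the member pays only £6700 − £10 = £6690.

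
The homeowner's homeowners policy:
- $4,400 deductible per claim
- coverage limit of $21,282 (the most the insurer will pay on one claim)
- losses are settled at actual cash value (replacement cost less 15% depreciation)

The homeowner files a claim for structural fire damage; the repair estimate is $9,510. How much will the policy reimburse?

Depreciate 15%: the covered value is $9,510 × 0.85 = $8,083.50.
After the deductible, $8,083.50 − $4,400 = $3,683.50 remains.
That's under the $21,282 cap, so the insurer reimburses the full $3,683.50.

$3,683.50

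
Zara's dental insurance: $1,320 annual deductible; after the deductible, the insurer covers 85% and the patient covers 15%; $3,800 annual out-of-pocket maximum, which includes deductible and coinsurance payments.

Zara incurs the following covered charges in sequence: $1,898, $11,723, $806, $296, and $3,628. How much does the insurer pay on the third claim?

$685.10

Bill 1, $1,898: $1,320 to deductible, leaving $578; patient's 15% is $86.70. Cost to patient: $1,406.70. OOP to date $1,406.70. Insurer: $1,898 − $1,406.70 = $491.30.
Bill 2, $11,723: deductible met; 15% of $11,723 = $1,758.45. Cost to patient: $1,758.45. OOP to date $3,165.15. Insurer: $11,723 − $1,758.45 = $9,964.55.
Bill 3, $806: deductible already satisfied, so patient's share is 15% × $806 = $120.90. Cost to patient: $120.90. OOP to date $3,286.05. Insurer: $806 − $120.90 = $685.10.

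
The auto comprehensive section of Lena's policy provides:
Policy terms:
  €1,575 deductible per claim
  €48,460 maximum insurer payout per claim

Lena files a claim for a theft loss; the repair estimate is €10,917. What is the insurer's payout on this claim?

After the deductible, €10,917 − €1,575 = €9,342 remains.
That's under the €48,460 cap, so the insurer reimburses the full €9,342.

€9,342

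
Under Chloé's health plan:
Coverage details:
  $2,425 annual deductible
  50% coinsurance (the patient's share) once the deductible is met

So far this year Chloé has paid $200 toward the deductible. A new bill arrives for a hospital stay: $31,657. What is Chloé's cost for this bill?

$16,941

$200 of the $2,425 deductible is already met, leaving $2,225.
The remaining $29,432 (= $31,657 − $2,225) moves to coinsurance.
Patient's 50% share of $29,432 is $14,716.
That puts the patient's cost at $2,225 + $14,716 = $16,941.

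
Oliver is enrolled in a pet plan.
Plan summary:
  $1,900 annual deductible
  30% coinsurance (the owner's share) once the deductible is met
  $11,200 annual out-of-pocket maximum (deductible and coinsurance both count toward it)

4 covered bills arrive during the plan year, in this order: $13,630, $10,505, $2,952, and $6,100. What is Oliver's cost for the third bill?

Bill 1, $13,630: deductible takes $1,900, $11,730 remains; coinsurance $11,730 × 30% = $3,519. Cost to owner: $5,419. OOP to date $5,419.
Bill 2, $10,505: deductible already satisfied, so owner's share is 30% × $10,505 = $3,151.50. Owner pays $3,151.50; OOP now $8,570.50.
Bill 3, $2,952: deductible met; 30% of $2,952 = $885.60. Owner owes $885.60 (running OOP $9,456.10).

$885.60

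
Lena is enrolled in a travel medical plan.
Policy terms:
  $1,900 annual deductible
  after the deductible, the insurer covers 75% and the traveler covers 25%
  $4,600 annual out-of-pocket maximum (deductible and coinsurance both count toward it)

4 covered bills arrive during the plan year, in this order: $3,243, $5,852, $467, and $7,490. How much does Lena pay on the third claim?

$116.75

Claim 1 ($3,243): deductible takes $1,900, $1,343 remains; coinsurance $1,343 × 25% = $335.75. Traveler owes $2,235.75 (running OOP $2,235.75).
Claim 2 ($5,852): deductible met; 25% of $5,852 = $1,463. Cost to traveler: $1,463. OOP to date $3,698.75.
Claim 3 ($467): deductible already satisfied, so traveler's share is 25% × $467 = $116.75. Traveler owes $116.75 (running OOP $3,815.50).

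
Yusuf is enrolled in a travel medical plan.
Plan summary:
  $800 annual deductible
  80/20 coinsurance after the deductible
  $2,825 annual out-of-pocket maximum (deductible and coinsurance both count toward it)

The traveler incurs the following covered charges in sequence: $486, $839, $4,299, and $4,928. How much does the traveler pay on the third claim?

$859.80

Claim 1 — $486: fully absorbed by the deductible. Traveler pays $486; OOP now $486.
Claim 2 — $839: deductible takes $314, $525 remains; 20% of $525 = $105. Traveler owes $419 (running OOP $905).
Claim 3 — $4,299: deductible met; 20% of $4,299 = $859.80. Traveler pays $859.80; OOP now $1,764.80.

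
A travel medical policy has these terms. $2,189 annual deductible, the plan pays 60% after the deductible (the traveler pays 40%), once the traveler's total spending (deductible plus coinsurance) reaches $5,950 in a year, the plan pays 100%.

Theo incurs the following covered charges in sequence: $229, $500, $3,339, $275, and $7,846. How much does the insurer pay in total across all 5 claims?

#1 ($229): all of it applies to the deductible. Traveler owes $229 (running OOP $229). Plan pays $229 − $229 = $0.
#2 ($500): fully absorbed by the deductible. Cost to traveler: $500. OOP to date $729. Plan pays $500 − $500 = $0.
#3 ($3,339): deductible takes $1,460, $1,879 remains; traveler's 40% is $751.60. Cost to traveler: $2,211.60. OOP to date $2,940.60. Insurer: $3,339 − $2,211.60 = $1,127.40.
#4 ($275): deductible met; 40% of $275 = $110. Traveler pays $110; OOP now $3,050.60. Insurer: $275 − $110 = $165.
#5 ($7,846): deductible met; 40% of $7,846 = $3,138.40. OOP would hit $6,189 > $5,950, so the cap limits the traveler to $5,950 − $3,050.60 = $2,899.40. Plan pays $7,846 − $2,899.40 = $4,946.60.
Insurer total = bills − traveler's total = $12,189 − $5,950 = $6,239.

$6,239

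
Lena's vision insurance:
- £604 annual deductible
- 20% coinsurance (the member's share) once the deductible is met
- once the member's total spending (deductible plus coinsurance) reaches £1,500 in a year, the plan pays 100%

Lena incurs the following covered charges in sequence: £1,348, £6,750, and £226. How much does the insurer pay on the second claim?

Claim 1 (£1,348): £604 to deductible, leaving £744; member's 20% is £148.80. Cost to member: £752.80. OOP to date £752.80. Plan pays £1,348 − £752.80 = £595.20.
Claim 2 (£6,750): deductible met; 20% of £6,750 = £1,350. Adding that to £752.80 gives £2,102.80, past the £1,500 cap; member pays only £1,500 − £752.80 = £747.20. Insurer: £6,750 − £747.20 = £6,002.80.

£6,002.80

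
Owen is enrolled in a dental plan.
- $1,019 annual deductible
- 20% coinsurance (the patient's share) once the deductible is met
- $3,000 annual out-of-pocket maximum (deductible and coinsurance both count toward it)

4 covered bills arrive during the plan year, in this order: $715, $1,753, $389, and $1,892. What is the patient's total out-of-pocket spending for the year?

$1,765

#1 ($715): entire amount goes to the deductible. Patient owes $715 (running OOP $715).
#2 ($1,753): $304 finishes the deductible; $1,449 goes to coinsurance; coinsurance $1,449 × 20% = $289.80. Patient owes $593.80 (running OOP $1,308.80).
#3 ($389): deductible met; 20% of $389 = $77.80. Patient pays $77.80; OOP now $1,386.60.
#4 ($1,892): 20% coinsurance on $1,892 = $378.40. Cost to patient: $378.40. OOP to date $1,765.
Total paid by the patient: $715 + $593.80 + $77.80 + $378.40 = $1,765.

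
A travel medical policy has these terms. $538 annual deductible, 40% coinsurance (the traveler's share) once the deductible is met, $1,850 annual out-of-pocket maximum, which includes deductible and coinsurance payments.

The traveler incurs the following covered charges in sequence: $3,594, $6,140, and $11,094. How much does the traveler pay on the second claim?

Bill 1, $3,594: $538 to deductible, leaving $3,056; 40% of $3,056 = $1,222.40. Traveler pays $1,760.40; OOP now $1,760.40.
Bill 2, $6,140: 40% coinsurance on $6,140 = $2,456. That would push OOP to $4,216.40, over the $1,850 cap, so traveler pays $1,850 − $1,760.40 = $89.60.

$89.60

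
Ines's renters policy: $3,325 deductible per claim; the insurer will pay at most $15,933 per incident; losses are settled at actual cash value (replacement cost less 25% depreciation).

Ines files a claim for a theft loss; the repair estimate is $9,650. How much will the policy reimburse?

$3,912.50

Actual cash value after 25% depreciation: $9,650 × 75% = $7,237.50.
Less the $3,325 deductible: $7,237.50 − $3,325 = $3,912.50.
That's under the $15,933 cap, so the insurer reimburses the full $3,912.50.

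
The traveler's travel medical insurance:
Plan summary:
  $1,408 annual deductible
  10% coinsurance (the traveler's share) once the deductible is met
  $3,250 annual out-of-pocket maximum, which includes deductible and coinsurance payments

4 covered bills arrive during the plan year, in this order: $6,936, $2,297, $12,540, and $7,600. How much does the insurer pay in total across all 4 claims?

#1 ($6,936): $1,408 to deductible, leaving $5,528; 10% of $5,528 = $552.80. Traveler pays $1,960.80; OOP now $1,960.80. Plan pays $6,936 − $1,960.80 = $4,975.20.
#2 ($2,297): deductible met; 10% of $2,297 = $229.70. Traveler pays $229.70; OOP now $2,190.50. Insurer: $2,297 − $229.70 = $2,067.30.
#3 ($12,540): 10% coinsurance on $12,540 = $1,254. Adding that to $2,190.50 gives $3,444.50, past the $3,250 cap; traveler pays only $3,250 − $2,190.50 = $1,059.50. Plan pays $12,540 − $1,059.50 = $11,480.50.
#4 ($7,600): deductible already satisfied, so traveler's share is 10% × $7,600 = $760. OOP would hit $4,010 > $3,250, so the cap limits the traveler to $3,250 − $3,250 = $0. Plan pays $7,600 − $0 = $7,600.
Insurer total = bills − traveler's total = $29,373 − $3,250 = $26,123.

$26,123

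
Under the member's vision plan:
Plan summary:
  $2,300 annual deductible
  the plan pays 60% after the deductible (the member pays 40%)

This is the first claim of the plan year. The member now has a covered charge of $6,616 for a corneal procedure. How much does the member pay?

Nothing has been paid toward the $2,300 deductible, so the first $2,300 of this charge is applied there.
After the $2,300 deductible portion, $6,616 − $2,300 = $4,316 is subject to coinsurance.
Coinsurance: $4,316 × 40% = $1,726.40.
So the member owes $2,300 + $1,726.40 = $4,026.40.

$4,026.40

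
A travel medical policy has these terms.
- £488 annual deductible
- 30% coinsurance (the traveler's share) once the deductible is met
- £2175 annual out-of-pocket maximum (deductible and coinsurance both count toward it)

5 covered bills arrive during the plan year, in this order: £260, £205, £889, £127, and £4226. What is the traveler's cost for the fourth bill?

Claim 1 — £260: all of it applies to the deductible. Cost to traveler: £260. OOP to date £260.
Claim 2 — £205: all of it applies to the deductible. Cost to traveler: £205. OOP to date £465.
Claim 3 — £889: £23 to deductible, leaving £866; coinsurance £866 × 30% = £259.80. Traveler owes £282.80 (running OOP £747.80).
Claim 4 — £127: deductible met; 30% of £127 = £38.10. Traveler owes £38.10 (running OOP £785.90).

£38.10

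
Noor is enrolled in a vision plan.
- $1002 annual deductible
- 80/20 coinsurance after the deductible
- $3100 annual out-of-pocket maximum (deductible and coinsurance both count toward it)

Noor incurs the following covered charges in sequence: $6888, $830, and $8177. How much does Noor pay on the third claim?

$754.80

Bill 1, $6888: $1002 to deductible, leaving $5886; member's 20% is $1177.20. Member pays $2179.20; OOP now $2179.20.
Bill 2, $830: 20% coinsurance on $830 = $166. Cost to member: $166. OOP to date $2345.20.
Bill 3, $8177: deductible met; 20% of $8177 = $1635.40. Adding that to $2345.20 gives $3980.60, past the $3100 cap; member pays only $3100 − $2345.20 = $754.80.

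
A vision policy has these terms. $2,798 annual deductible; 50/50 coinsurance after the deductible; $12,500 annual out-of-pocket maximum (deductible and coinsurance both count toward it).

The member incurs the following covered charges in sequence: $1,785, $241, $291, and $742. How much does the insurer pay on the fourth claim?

#1 ($1,785): entire amount goes to the deductible. Member pays $1,785; OOP now $1,785. Insurer: $1,785 − $1,785 = $0.
#2 ($241): entire amount goes to the deductible. Member pays $241; OOP now $2,026. Insurer: $241 − $241 = $0.
#3 ($291): all of it applies to the deductible. Cost to member: $291. OOP to date $2,317. Insurer: $291 − $291 = $0.
#4 ($742): $481 finishes the deductible; $261 goes to coinsurance; member's 50% is $130.50. Member pays $611.50; OOP now $2,928.50. Plan pays $742 − $611.50 = $130.50.

$130.50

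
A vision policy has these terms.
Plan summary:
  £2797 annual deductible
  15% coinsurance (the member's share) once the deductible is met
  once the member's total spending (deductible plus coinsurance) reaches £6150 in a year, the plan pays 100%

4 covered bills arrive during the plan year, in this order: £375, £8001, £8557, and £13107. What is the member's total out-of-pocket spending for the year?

Bill 1, £375: entire amount goes to the deductible. Member owes £375 (running OOP £375).
Bill 2, £8001: £2422 to deductible, leaving £5579; coinsurance £5579 × 15% = £836.85. Member owes £3258.85 (running OOP £3633.85).
Bill 3, £8557: deductible already satisfied, so member's share is 15% × £8557 = £1283.55. Member pays £1283.55; OOP now £4917.40.
Bill 4, £13107: deductible already satisfied, so member's share is 15% × £13107 = £1966.05. That would push OOP to £6883.45, over the £6150 cap, so member pays £6150 − £4917.40 = £1232.60.
Total paid by the member: £375 + £3258.85 + £1283.55 + £1232.60 = £6150.

£6150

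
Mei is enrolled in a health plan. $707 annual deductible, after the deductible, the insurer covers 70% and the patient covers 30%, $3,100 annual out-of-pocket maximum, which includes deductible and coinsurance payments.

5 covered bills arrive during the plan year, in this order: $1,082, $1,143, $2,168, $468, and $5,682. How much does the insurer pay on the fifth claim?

$4,535.20

Bill 1, $1,082: $707 finishes the deductible; $375 goes to coinsurance; coinsurance $375 × 30% = $112.50. Patient owes $819.50 (running OOP $819.50). Plan pays $1,082 − $819.50 = $262.50.
Bill 2, $1,143: 30% coinsurance on $1,143 = $342.90. Cost to patient: $342.90. OOP to date $1,162.40. Insurer: $1,143 − $342.90 = $800.10.
Bill 3, $2,168: 30% coinsurance on $2,168 = $650.40. Patient pays $650.40; OOP now $1,812.80. Plan pays $2,168 − $650.40 = $1,517.60.
Bill 4, $468: 30% coinsurance on $468 = $140.40. Patient pays $140.40; OOP now $1,953.20. Plan pays $468 − $140.40 = $327.60.
Bill 5, $5,682: deductible already satisfied, so patient's share is 30% × $5,682 = $1,704.60. Adding that to $1,953.20 gives $3,657.80, past the $3,100 cap; patient pays only $3,100 − $1,953.20 = $1,146.80. Plan pays $5,682 − $1,146.80 = $4,535.20.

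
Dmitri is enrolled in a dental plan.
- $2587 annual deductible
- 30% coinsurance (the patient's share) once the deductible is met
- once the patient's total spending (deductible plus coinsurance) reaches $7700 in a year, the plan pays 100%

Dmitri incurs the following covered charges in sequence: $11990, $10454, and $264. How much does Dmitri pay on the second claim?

$2292.10

#1 ($11990): deductible takes $2587, $9403 remains; patient's 30% is $2820.90. Patient pays $5407.90; OOP now $5407.90.
#2 ($10454): 30% coinsurance on $10454 = $3136.20. That would push OOP to $8544.10, over the $7700 cap, so patient pays $7700 − $5407.90 = $2292.10.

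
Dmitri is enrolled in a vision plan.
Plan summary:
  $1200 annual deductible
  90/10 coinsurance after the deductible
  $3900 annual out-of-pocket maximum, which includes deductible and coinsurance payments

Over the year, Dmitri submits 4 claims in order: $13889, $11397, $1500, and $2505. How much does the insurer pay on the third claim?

$1350

#1 ($13889): $1200 finishes the deductible; $12689 goes to coinsurance; member's 10% is $1268.90. Cost to member: $2468.90. OOP to date $2468.90. Insurer: $13889 − $2468.90 = $11420.10.
#2 ($11397): deductible met; 10% of $11397 = $1139.70. Cost to member: $1139.70. OOP to date $3608.60. Plan pays $11397 − $1139.70 = $10257.30.
#3 ($1500): deductible already satisfied, so member's share is 10% × $1500 = $150. Cost to member: $150. OOP to date $3758.60. Plan pays $1500 − $150 = $1350.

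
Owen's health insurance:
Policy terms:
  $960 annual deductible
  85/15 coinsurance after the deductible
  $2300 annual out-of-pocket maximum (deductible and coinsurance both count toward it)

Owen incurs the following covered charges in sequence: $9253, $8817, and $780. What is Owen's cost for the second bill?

$96.05

#1 ($9253): $960 finishes the deductible; $8293 goes to coinsurance; 15% of $8293 = $1243.95. Patient pays $2203.95; OOP now $2203.95.
#2 ($8817): deductible met; 15% of $8817 = $1322.55. That would push OOP to $3526.50, over the $2300 cap, so patient pays $2300 − $2203.95 = $96.05.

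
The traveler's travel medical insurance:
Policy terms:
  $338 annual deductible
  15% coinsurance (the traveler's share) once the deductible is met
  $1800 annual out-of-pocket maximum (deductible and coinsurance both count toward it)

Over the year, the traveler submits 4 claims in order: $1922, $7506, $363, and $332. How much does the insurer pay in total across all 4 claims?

Claim 1 ($1922): deductible takes $338, $1584 remains; 15% of $1584 = $237.60. Traveler pays $575.60; OOP now $575.60. Plan pays $1922 − $575.60 = $1346.40.
Claim 2 ($7506): deductible already satisfied, so traveler's share is 15% × $7506 = $1125.90. Traveler owes $1125.90 (running OOP $1701.50). Plan pays $7506 − $1125.90 = $6380.10.
Claim 3 ($363): 15% coinsurance on $363 = $54.45. Traveler pays $54.45; OOP now $1755.95. Insurer: $363 − $54.45 = $308.55.
Claim 4 ($332): 15% coinsurance on $332 = $49.80. That would push OOP to $1805.75, over the $1800 cap, so traveler pays $1800 − $1755.95 = $44.05. Insurer: $332 − $44.05 = $287.95.
Insurer total: $1346.40 + $6380.10 + $308.55 + $287.95 = $8323.

$8323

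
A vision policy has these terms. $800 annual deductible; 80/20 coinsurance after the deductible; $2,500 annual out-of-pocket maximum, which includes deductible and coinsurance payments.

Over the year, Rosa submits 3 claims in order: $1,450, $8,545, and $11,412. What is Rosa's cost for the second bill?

$1,570

Bill 1, $1,450: $800 to deductible, leaving $650; member's 20% is $130. Member owes $930 (running OOP $930).
Bill 2, $8,545: 20% coinsurance on $8,545 = $1,709. Adding that to $930 gives $2,639, past the $2,500 cap; member pays only $2,500 − $930 = $1,570.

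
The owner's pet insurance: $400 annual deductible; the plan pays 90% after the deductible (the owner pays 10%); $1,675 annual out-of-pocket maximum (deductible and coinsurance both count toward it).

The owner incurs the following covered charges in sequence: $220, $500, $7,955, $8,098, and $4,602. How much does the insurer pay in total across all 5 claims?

$19,700

#1 ($220): fully absorbed by the deductible. Owner owes $220 (running OOP $220). Plan pays $220 − $220 = $0.
#2 ($500): deductible takes $180, $320 remains; owner's 10% is $32. Owner pays $212; OOP now $432. Insurer: $500 − $212 = $288.
#3 ($7,955): deductible already satisfied, so owner's share is 10% × $7,955 = $795.50. Owner pays $795.50; OOP now $1,227.50. Insurer: $7,955 − $795.50 = $7,159.50.
#4 ($8,098): deductible met; 10% of $8,098 = $809.80. That would push OOP to $2,037.30, over the $1,675 cap, so owner pays $1,675 − $1,227.50 = $447.50. Plan pays $8,098 − $447.50 = $7,650.50.
#5 ($4,602): deductible already satisfied, so owner's share is 10% × $4,602 = $460.20. OOP would hit $2,135.20 > $1,675, so the cap limits the owner to $1,675 − $1,675 = $0. Plan pays $4,602 − $0 = $4,602.
Insurer total = bills − owner's total = $21,375 − $1,675 = $19,700.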